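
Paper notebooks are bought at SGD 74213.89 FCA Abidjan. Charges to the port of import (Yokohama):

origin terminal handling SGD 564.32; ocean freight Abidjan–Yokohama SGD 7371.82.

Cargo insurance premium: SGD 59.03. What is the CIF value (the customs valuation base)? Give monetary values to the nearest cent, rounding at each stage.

CIF = FCA price + pre-shipment costs + freight + insurance
CIF = 74213.89 + 564.32 + 7371.82 + 59.03 = 82209.06

CIF value: SGD 82209.06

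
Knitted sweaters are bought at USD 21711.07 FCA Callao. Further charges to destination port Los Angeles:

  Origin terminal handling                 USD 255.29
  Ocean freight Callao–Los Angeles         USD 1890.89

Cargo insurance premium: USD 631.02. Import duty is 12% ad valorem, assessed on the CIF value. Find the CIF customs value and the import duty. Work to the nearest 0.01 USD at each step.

CIF = FCA price + pre-shipment costs + freight + insurance
CIF = 21711.07 + 255.29 + 1890.89 + 631.02 = 24488.27
Import duty = 24488.27 × 12% = 2938.59

CIF value: USD 24488.27; import duty: USD 2938.59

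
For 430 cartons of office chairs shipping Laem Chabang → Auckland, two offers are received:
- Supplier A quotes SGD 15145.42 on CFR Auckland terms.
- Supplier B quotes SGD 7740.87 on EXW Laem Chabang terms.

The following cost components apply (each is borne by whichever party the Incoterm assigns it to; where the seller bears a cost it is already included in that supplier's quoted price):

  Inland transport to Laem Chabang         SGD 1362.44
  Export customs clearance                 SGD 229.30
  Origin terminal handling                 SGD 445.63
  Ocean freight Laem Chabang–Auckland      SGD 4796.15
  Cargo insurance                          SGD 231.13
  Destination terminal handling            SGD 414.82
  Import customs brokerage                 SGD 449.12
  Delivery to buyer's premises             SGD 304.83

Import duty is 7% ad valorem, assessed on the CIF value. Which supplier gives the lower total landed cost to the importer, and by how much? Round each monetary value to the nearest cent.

Supplier B is cheaper by SGD 611.00

Supplier A (CFR):
CIF value = CFR price + insurance = 15145.42 + 231.13 = 15376.55
Import duty = 15376.55 × 7% = 1076.36
Buyer bears (A): 231.13 + 414.82 + 449.12 + 304.83 = 1399.90
Landed cost (A) = invoice 15145.42 + 1399.90 + duty 1076.36 = 17621.68
Supplier B (EXW):
CIF value = EXW price + inland to port + export clearance + origin terminal + freight + insurance = 7740.87 + 1362.44 + 229.30 + 445.63 + 4796.15 + 231.13 = 14805.52
Import duty = 14805.52 × 7% = 1036.39
Buyer bears (B): 1362.44 + 229.30 + 445.63 + 4796.15 + 231.13 + 414.82 + 449.12 + 304.83 = 8233.42
Landed cost (B) = invoice 7740.87 + 8233.42 + duty 1036.39 = 17010.68
Difference = |17621.68 − 17010.68| = 611.00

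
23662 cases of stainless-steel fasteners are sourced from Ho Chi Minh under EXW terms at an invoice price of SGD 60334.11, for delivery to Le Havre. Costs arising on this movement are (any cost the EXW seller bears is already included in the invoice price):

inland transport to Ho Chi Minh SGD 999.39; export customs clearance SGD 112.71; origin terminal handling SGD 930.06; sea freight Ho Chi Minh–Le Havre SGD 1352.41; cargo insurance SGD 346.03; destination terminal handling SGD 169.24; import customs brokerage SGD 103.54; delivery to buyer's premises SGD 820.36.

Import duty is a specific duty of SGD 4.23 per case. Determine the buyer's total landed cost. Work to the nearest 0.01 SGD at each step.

Total landed cost: SGD 165258.11

EXW: the seller makes goods available at their premises; the buyer bears all onward costs.
CIF value = EXW price + inland to port + export clearance + origin terminal + freight + insurance = 60334.11 + 999.39 + 112.71 + 930.06 + 1352.41 + 346.03 = 64074.71
Import duty = 23662 × 4.23 = 100090.26
Buyer bears: inland to port 999.39 + export clearance 112.71 + origin terminal 930.06 + freight 1352.41 + insurance 346.03 + destination terminal 169.24 + brokerage 103.54 + delivery 820.36 + duty 100090.26 = 104924.00
Landed cost = invoice 60334.11 + 104924.00 = 165258.11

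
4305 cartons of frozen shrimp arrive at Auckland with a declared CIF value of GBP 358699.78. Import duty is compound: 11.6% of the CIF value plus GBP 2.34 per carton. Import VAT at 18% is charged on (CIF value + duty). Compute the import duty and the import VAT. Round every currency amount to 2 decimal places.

Import duty: GBP 51682.87; import VAT: GBP 73868.88

Ad valorem component: 358699.78 × 11.6% = 41609.17
Specific component: 4305 × 2.34 = 10073.70
Import duty = 41609.17 + 10073.70 = 51682.87
VAT base = CIF + duty = 358699.78 + 51682.87 = 410382.65
Import VAT = 410382.65 × 18% = 73868.88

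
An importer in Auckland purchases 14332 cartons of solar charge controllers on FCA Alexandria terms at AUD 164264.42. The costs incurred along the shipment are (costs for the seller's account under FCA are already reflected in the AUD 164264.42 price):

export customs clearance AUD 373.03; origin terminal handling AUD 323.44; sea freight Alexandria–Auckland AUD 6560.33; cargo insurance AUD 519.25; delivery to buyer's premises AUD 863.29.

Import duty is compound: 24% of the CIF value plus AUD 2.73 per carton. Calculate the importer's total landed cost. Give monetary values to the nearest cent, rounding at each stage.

Total landed cost: AUD 252857.28

FCA: the seller delivers export-cleared goods to the carrier; the buyer bears costs from that point.
Already in the invoice (seller's account under FCA): export clearance — exclude.
CIF value = FCA price + origin terminal + freight + insurance = 164264.42 + 323.44 + 6560.33 + 519.25 = 171667.44
Ad valorem component: 171667.44 × 24% = 41200.19
Specific component: 14332 × 2.73 = 39126.36
Import duty = 41200.19 + 39126.36 = 80326.55
Buyer bears: origin terminal 323.44 + freight 6560.33 + insurance 519.25 + delivery 863.29 + duty 80326.55 = 88592.86
Landed cost = invoice 164264.42 + 88592.86 = 252857.28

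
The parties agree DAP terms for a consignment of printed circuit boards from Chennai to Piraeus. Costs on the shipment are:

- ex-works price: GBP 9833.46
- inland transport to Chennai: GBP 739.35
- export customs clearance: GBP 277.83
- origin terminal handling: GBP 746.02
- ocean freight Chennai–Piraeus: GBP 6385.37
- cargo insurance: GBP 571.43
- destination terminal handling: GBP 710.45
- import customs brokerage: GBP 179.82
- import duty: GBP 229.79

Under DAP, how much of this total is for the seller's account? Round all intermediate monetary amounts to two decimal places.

DAP: the seller bears all costs to the named destination except import duty and clearance.
Seller's account: goods 9833.46 + inland to port 739.35 + export clearance 277.83 + origin terminal 746.02 + freight 6385.37 + insurance 571.43 + destination terminal 710.45 = 19263.91
Buyer's account: brokerage 179.82 + duty 229.79 = 409.61

Seller's account: GBP 19263.91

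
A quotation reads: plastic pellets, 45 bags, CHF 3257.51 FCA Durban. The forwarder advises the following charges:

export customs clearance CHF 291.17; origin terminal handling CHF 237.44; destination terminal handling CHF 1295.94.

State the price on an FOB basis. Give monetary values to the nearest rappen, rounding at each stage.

FOB price: CHF 3494.95

Not relevant to the conversion: export clearance — on the seller under both FCA and FOB; already in the FCA price and stays in the FOB price. destination terminal — on the buyer under both terms; not part of either seller's price.
From FCA to FOB, the seller additionally bears: origin terminal.
FOB price = 3257.51 + 237.44 = 3494.95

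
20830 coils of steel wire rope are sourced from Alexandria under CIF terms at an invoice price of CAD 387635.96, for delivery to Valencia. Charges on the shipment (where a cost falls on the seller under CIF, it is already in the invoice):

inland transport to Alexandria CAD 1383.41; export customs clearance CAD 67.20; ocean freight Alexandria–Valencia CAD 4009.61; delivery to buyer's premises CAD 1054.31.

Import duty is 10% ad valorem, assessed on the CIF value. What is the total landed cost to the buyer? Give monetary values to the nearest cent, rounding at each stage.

Total landed cost: CAD 427453.87

CIF: the seller pays costs through ocean freight and marine insurance to the destination port.
Already in the invoice (seller's account under CIF): inland to port, export clearance, freight — exclude.
The CIF price already equals the CIF value: 387635.96
Import duty = 387635.96 × 10% = 38763.60
Buyer bears: delivery 1054.31 + duty 38763.60 = 39817.91
Landed cost = invoice 387635.96 + 39817.91 = 427453.87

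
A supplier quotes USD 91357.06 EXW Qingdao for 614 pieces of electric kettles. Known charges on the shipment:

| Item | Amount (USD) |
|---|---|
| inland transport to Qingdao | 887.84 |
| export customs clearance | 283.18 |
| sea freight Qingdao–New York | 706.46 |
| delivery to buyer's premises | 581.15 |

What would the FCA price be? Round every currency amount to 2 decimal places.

Not relevant to the conversion: freight, delivery — on the buyer under both terms; not part of either seller's price.
From EXW to FCA, the seller additionally bears: inland to port, export clearance.
FCA price = 91357.06 + 887.84 + 283.18 = 92528.08

FCA price: USD 92528.08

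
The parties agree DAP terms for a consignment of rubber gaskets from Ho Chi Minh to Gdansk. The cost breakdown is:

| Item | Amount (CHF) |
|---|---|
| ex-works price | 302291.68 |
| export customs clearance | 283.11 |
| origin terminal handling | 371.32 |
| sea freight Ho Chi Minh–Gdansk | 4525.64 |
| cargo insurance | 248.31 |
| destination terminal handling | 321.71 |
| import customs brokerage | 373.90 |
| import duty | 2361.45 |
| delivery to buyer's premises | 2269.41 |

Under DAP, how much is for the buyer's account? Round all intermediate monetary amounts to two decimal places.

Buyer's account: CHF 2735.35

DAP: the seller bears all costs to the named destination except import duty and clearance.
Seller's account: goods 302291.68 + export clearance 283.11 + origin terminal 371.32 + freight 4525.64 + insurance 248.31 + destination terminal 321.71 + delivery 2269.41 = 310311.18
Buyer's account: brokerage 373.90 + duty 2361.45 = 2735.35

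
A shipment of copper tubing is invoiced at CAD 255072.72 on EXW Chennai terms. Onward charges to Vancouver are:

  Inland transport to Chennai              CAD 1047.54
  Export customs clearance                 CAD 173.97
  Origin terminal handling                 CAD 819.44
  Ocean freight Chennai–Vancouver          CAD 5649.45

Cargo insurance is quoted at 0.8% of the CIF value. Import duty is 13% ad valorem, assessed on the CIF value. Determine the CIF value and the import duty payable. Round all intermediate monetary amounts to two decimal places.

Let C be the CIF value. C = EXW price + pre-shipment costs + freight + 0.8% × C
C − 0.8% × C = 255072.72 + 1047.54 + 173.97 + 819.44 + 5649.45
0.992 × C = 262763.12
C = 262763.12 / 0.992 = 264882.18
Insurance premium = 0.8% × 264882.18 = 2119.06
Import duty = 264882.18 × 13% = 34434.68

CIF value: CAD 264882.18; import duty: CAD 34434.68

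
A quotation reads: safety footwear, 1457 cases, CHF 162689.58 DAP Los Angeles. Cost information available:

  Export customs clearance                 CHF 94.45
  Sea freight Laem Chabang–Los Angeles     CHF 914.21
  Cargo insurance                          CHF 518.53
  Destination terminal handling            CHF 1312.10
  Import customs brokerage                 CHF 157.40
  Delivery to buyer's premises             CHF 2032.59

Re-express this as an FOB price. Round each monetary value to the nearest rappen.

FOB price: CHF 157912.15

Not relevant to the conversion: export clearance — on the seller under both DAP and FOB; already in the DAP price and stays in the FOB price. brokerage — on the buyer under both terms; not part of either seller's price.
From DAP to FOB, the seller no longer bears: freight, insurance, destination terminal, delivery.
FOB price = 162689.58 − 914.21 − 518.53 − 1312.10 − 2032.59 = 157912.15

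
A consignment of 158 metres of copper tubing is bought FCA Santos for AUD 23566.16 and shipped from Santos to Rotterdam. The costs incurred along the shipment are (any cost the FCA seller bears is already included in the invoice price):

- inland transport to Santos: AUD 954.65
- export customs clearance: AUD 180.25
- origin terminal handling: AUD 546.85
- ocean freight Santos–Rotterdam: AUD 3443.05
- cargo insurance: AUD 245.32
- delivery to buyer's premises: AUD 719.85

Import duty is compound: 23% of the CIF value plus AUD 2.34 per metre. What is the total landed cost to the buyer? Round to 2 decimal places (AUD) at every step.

FCA: the seller delivers export-cleared goods to the carrier; the buyer bears costs from that point.
Already in the invoice (seller's account under FCA): inland to port, export clearance — exclude.
CIF value = FCA price + origin terminal + freight + insurance = 23566.16 + 546.85 + 3443.05 + 245.32 = 27801.38
Ad valorem component: 27801.38 × 23% = 6394.32
Specific component: 158 × 2.34 = 369.72
Import duty = 6394.32 + 369.72 = 6764.04
Buyer bears: origin terminal 546.85 + freight 3443.05 + insurance 245.32 + delivery 719.85 + duty 6764.04 = 11719.11
Landed cost = invoice 23566.16 + 11719.11 = 35285.27

Total landed cost: AUD 35285.27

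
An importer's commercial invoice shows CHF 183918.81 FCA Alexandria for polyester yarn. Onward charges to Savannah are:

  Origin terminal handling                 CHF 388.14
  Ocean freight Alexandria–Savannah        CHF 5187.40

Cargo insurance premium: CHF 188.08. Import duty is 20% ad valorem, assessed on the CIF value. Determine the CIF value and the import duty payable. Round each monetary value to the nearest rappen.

CIF = FCA price + pre-shipment costs + freight + insurance
CIF = 183918.81 + 388.14 + 5187.40 + 188.08 = 189682.43
Import duty = 189682.43 × 20% = 37936.49

CIF value: CHF 189682.43; import duty: CHF 37936.49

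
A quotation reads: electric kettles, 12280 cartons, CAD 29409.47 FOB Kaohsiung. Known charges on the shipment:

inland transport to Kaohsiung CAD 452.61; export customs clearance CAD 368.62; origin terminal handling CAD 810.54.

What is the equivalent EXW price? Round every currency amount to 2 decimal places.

From FOB to EXW, the seller no longer bears: inland to port, export clearance, origin terminal.
EXW price = 29409.47 − 452.61 − 368.62 − 810.54 = 27777.70

EXW price: CAD 27777.70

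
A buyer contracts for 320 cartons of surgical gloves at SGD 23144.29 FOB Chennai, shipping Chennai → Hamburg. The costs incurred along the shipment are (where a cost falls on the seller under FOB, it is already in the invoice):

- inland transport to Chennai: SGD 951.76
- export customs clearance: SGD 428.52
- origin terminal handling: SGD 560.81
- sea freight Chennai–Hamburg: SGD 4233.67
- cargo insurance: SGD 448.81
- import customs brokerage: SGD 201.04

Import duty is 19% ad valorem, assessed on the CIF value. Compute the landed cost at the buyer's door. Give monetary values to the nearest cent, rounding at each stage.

FOB: the seller bears costs until goods are on board at the origin port; the buyer bears freight, insurance and all costs thereafter.
Already in the invoice (seller's account under FOB): inland to port, export clearance, origin terminal — exclude.
CIF value = FOB price + freight + insurance = 23144.29 + 4233.67 + 448.81 = 27826.77
Import duty = 27826.77 × 19% = 5287.09
Buyer bears: freight 4233.67 + insurance 448.81 + brokerage 201.04 + duty 5287.09 = 10170.61
Landed cost = invoice 23144.29 + 10170.61 = 33314.90

Total landed cost: SGD 33314.90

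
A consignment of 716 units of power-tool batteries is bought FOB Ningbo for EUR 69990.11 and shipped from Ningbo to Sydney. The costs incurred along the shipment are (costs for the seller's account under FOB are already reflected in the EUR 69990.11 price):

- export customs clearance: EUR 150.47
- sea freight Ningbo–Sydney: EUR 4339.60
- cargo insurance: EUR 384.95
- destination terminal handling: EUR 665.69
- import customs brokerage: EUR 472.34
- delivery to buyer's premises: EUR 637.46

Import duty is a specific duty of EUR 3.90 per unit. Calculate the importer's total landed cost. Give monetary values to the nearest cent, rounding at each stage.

Total landed cost: EUR 79282.55

FOB: the seller bears costs until goods are on board at the origin port; the buyer bears freight, insurance and all costs thereafter.
Already in the invoice (seller's account under FOB): export clearance — exclude.
CIF value = FOB price + freight + insurance = 69990.11 + 4339.60 + 384.95 = 74714.66
Import duty = 716 × 3.90 = 2792.40
Buyer bears: freight 4339.60 + insurance 384.95 + destination terminal 665.69 + brokerage 472.34 + delivery 637.46 + duty 2792.40 = 9292.44
Landed cost = invoice 69990.11 + 9292.44 = 79282.55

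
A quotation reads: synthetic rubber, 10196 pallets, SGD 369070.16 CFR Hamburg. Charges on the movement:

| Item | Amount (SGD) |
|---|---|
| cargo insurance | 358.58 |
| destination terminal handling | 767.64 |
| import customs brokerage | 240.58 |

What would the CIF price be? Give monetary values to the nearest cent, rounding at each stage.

CIF price: SGD 369428.74

Not relevant to the conversion: destination terminal, brokerage — on the buyer under both terms; not part of either seller's price.
From CFR to CIF, the seller additionally bears: insurance.
CIF price = 369070.16 + 358.58 = 369428.74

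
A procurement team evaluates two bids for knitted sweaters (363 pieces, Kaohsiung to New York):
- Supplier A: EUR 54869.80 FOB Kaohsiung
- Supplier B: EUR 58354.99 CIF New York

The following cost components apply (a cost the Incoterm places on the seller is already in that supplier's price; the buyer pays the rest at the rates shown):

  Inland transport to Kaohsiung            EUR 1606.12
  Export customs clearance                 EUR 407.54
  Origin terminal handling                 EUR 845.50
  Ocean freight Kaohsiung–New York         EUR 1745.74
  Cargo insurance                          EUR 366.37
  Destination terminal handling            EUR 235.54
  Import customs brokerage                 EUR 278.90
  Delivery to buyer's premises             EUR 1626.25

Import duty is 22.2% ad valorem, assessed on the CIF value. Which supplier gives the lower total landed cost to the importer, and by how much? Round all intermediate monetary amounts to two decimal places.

Supplier A is cheaper by EUR 1677.91

Supplier A (FOB):
CIF value = FOB price + freight + insurance = 54869.80 + 1745.74 + 366.37 = 56981.91
Import duty = 56981.91 × 22.2% = 12649.98
Buyer bears (A): 1745.74 + 366.37 + 235.54 + 278.90 + 1626.25 = 4252.80
Landed cost (A) = invoice 54869.80 + 4252.80 + duty 12649.98 = 71772.58
Supplier B (CIF):
The CIF price already equals the CIF value: 58354.99
Import duty = 58354.99 × 22.2% = 12954.81
Buyer bears (B): 235.54 + 278.90 + 1626.25 = 2140.69
Landed cost (B) = invoice 58354.99 + 2140.69 + duty 12954.81 = 73450.49
Difference = |71772.58 − 73450.49| = 1677.91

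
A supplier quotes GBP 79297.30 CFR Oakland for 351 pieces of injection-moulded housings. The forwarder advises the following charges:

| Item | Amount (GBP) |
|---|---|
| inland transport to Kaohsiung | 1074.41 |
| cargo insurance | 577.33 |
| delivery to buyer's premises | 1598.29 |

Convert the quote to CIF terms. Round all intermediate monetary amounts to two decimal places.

CIF price: GBP 79874.63

Not relevant to the conversion: inland to port — on the seller under both CFR and CIF; already in the CFR price and stays in the CIF price. delivery — on the buyer under both terms; not part of either seller's price.
From CFR to CIF, the seller additionally bears: insurance.
CIF price = 79297.30 + 577.33 = 79874.63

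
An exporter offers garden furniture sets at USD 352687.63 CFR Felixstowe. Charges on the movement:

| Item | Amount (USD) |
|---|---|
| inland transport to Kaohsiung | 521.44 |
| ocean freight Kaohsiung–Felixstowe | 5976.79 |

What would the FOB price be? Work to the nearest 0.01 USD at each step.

Not relevant to the conversion: inland to port — on the seller under both CFR and FOB; already in the CFR price and stays in the FOB price.
From CFR to FOB, the seller no longer bears: freight.
FOB price = 352687.63 − 5976.79 = 346710.84

FOB price: USD 346710.84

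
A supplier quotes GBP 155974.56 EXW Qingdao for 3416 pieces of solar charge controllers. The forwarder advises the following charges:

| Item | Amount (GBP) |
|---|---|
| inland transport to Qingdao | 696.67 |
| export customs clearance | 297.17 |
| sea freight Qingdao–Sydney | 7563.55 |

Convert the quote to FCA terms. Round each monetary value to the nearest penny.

FCA price: GBP 156968.40

Not relevant to the conversion: freight — on the buyer under both terms; not part of either seller's price.
From EXW to FCA, the seller additionally bears: inland to port, export clearance.
FCA price = 155974.56 + 696.67 + 297.17 = 156968.40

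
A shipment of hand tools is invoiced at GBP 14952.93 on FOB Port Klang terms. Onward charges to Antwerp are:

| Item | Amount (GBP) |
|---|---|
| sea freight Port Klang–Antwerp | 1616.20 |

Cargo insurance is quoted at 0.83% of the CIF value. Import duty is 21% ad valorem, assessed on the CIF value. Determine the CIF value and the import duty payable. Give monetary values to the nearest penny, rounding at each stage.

Let C be the CIF value. C = FOB price + freight + 0.83% × C
C − 0.83% × C = 14952.93 + 1616.20
0.9917 × C = 16569.13
C = 16569.13 / 0.9917 = 16707.80
Insurance premium = 0.83% × 16707.80 = 138.67
Import duty = 16707.80 × 21% = 3508.64

CIF value: GBP 16707.80; import duty: GBP 3508.64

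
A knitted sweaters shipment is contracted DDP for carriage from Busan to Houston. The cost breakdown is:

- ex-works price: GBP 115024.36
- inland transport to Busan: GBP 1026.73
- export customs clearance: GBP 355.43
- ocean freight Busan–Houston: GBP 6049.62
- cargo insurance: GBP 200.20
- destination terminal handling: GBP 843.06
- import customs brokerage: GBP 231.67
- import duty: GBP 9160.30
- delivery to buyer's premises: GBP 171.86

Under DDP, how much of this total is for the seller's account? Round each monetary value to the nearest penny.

Seller's account: GBP 133063.23

DDP: the seller bears all costs including import duty.
Seller's account: goods 115024.36 + inland to port 1026.73 + export clearance 355.43 + freight 6049.62 + insurance 200.20 + destination terminal 843.06 + brokerage 231.67 + duty 9160.30 + delivery 171.86 = 133063.23
Buyer's account: 0.00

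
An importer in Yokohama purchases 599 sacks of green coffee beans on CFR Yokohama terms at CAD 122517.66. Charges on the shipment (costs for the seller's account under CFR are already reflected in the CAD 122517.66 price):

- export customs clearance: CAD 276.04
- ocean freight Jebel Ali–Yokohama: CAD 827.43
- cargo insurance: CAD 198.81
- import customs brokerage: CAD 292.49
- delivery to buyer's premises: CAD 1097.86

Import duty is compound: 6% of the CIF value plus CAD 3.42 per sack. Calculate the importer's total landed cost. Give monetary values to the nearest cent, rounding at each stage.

CFR: the seller pays costs through ocean freight to the destination port, but not insurance.
Already in the invoice (seller's account under CFR): export clearance, freight — exclude.
CIF value = CFR price + insurance = 122517.66 + 198.81 = 122716.47
Ad valorem component: 122716.47 × 6% = 7362.99
Specific component: 599 × 3.42 = 2048.58
Import duty = 7362.99 + 2048.58 = 9411.57
Buyer bears: insurance 198.81 + brokerage 292.49 + delivery 1097.86 + duty 9411.57 = 11000.73
Landed cost = invoice 122517.66 + 11000.73 = 133518.39

Total landed cost: CAD 133518.39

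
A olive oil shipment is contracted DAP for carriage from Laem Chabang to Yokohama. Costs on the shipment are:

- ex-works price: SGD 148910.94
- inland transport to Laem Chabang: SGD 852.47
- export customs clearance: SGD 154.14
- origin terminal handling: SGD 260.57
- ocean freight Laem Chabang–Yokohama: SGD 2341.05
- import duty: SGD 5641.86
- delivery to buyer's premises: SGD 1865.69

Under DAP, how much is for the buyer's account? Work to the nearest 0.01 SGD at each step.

Buyer's account: SGD 5641.86

DAP: the seller bears all costs to the named destination except import duty and clearance.
Seller's account: goods 148910.94 + inland to port 852.47 + export clearance 154.14 + origin terminal 260.57 + freight 2341.05 + delivery 1865.69 = 154384.86
Buyer's account: duty 5641.86 = 5641.86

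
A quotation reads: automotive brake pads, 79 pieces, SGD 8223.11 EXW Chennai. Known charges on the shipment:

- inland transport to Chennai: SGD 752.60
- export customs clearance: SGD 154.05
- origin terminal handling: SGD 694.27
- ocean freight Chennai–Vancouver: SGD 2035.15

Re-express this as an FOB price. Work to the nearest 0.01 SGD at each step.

Not relevant to the conversion: freight — on the buyer under both terms; not part of either seller's price.
From EXW to FOB, the seller additionally bears: inland to port, export clearance, origin terminal.
FOB price = 8223.11 + 752.60 + 154.05 + 694.27 = 9824.03

FOB price: SGD 9824.03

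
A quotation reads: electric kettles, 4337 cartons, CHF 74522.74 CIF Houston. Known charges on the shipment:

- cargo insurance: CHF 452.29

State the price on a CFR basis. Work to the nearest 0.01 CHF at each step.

From CIF to CFR, the seller no longer bears: insurance.
CFR price = 74522.74 − 452.29 = 74070.45

CFR price: CHF 74070.45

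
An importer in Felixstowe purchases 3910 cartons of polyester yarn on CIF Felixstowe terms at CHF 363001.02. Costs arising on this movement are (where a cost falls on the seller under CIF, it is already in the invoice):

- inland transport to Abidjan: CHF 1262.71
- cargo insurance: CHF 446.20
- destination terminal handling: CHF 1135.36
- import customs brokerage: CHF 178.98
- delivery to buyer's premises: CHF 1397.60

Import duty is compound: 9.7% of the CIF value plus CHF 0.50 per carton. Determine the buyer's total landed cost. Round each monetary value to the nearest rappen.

Total landed cost: CHF 402879.06

CIF: the seller pays costs through ocean freight and marine insurance to the destination port.
Already in the invoice (seller's account under CIF): inland to port, insurance — exclude.
The CIF price already equals the CIF value: 363001.02
Ad valorem component: 363001.02 × 9.7% = 35211.10
Specific component: 3910 × 0.50 = 1955.00
Import duty = 35211.10 + 1955.00 = 37166.10
Buyer bears: destination terminal 1135.36 + brokerage 178.98 + delivery 1397.60 + duty 37166.10 = 39878.04
Landed cost = invoice 363001.02 + 39878.04 = 402879.06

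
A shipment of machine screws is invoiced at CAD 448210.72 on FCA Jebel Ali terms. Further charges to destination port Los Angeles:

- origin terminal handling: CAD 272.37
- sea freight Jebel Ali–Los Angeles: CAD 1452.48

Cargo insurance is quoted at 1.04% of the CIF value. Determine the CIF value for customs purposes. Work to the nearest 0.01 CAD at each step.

CIF value: CAD 454664.08

Let C be the CIF value. C = FCA price + pre-shipment costs + freight + 1.04% × C
C − 1.04% × C = 448210.72 + 272.37 + 1452.48
0.9896 × C = 449935.57
C = 449935.57 / 0.9896 = 454664.08
Insurance premium = 1.04% × 454664.08 = 4728.51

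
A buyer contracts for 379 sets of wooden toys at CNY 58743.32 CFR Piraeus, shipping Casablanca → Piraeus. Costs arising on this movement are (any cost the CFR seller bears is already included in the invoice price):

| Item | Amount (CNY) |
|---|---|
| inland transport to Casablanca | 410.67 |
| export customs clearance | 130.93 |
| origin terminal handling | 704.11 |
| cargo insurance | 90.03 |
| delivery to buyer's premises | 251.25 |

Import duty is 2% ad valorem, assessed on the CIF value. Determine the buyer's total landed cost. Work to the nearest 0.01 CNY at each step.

Total landed cost: CNY 60261.27

CFR: the seller pays costs through ocean freight to the destination port, but not insurance.
Already in the invoice (seller's account under CFR): inland to port, export clearance, origin terminal — exclude.
CIF value = CFR price + insurance = 58743.32 + 90.03 = 58833.35
Import duty = 58833.35 × 2% = 1176.67
Buyer bears: insurance 90.03 + delivery 251.25 + duty 1176.67 = 1517.95
Landed cost = invoice 58743.32 + 1517.95 = 60261.27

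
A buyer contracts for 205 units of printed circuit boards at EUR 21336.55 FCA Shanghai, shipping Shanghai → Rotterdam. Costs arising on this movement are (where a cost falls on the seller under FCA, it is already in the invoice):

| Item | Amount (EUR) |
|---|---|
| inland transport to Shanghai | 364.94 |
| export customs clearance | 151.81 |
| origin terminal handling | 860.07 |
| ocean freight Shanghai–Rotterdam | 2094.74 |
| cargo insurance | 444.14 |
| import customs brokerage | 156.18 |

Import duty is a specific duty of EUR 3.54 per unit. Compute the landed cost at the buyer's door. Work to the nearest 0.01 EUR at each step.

FCA: the seller delivers export-cleared goods to the carrier; the buyer bears costs from that point.
Already in the invoice (seller's account under FCA): inland to port, export clearance — exclude.
CIF value = FCA price + origin terminal + freight + insurance = 21336.55 + 860.07 + 2094.74 + 444.14 = 24735.50
Import duty = 205 × 3.54 = 725.70
Buyer bears: origin terminal 860.07 + freight 2094.74 + insurance 444.14 + brokerage 156.18 + duty 725.70 = 4280.83
Landed cost = invoice 21336.55 + 4280.83 = 25617.38

Total landed cost: EUR 25617.38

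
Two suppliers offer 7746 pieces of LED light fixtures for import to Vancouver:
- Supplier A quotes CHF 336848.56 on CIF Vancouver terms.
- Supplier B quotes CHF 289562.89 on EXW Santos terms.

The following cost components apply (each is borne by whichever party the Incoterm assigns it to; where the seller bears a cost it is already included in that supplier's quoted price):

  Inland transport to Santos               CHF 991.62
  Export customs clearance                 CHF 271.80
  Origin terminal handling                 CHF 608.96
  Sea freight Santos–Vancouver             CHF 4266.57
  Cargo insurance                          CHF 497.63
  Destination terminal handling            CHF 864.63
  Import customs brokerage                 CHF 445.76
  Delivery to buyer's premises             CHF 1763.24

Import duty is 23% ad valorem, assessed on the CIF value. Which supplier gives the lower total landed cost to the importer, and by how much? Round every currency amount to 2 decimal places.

Supplier A (CIF):
The CIF price already equals the CIF value: 336848.56
Import duty = 336848.56 × 23% = 77475.17
Buyer bears (A): 864.63 + 445.76 + 1763.24 = 3073.63
Landed cost (A) = invoice 336848.56 + 3073.63 + duty 77475.17 = 417397.36
Supplier B (EXW):
CIF value = EXW price + inland to port + export clearance + origin terminal + freight + insurance = 289562.89 + 991.62 + 271.80 + 608.96 + 4266.57 + 497.63 = 296199.47
Import duty = 296199.47 × 23% = 68125.88
Buyer bears (B): 991.62 + 271.80 + 608.96 + 4266.57 + 497.63 + 864.63 + 445.76 + 1763.24 = 9710.21
Landed cost (B) = invoice 289562.89 + 9710.21 + duty 68125.88 = 367398.98
Difference = |417397.36 − 367398.98| = 49998.38

Supplier B is cheaper by CHF 49998.38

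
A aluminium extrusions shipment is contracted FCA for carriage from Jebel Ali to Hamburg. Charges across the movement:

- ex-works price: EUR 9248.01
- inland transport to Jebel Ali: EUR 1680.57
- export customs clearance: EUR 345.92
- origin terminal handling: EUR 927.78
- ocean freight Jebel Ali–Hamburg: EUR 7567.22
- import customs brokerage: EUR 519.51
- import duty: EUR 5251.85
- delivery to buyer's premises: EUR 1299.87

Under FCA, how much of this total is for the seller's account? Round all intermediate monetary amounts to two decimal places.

Seller's account: EUR 11274.50

FCA: the seller delivers export-cleared goods to the carrier; the buyer bears costs from that point.
Seller's account: goods 9248.01 + inland to port 1680.57 + export clearance 345.92 = 11274.50
Buyer's account: origin terminal 927.78 + freight 7567.22 + brokerage 519.51 + duty 5251.85 + delivery 1299.87 = 15566.23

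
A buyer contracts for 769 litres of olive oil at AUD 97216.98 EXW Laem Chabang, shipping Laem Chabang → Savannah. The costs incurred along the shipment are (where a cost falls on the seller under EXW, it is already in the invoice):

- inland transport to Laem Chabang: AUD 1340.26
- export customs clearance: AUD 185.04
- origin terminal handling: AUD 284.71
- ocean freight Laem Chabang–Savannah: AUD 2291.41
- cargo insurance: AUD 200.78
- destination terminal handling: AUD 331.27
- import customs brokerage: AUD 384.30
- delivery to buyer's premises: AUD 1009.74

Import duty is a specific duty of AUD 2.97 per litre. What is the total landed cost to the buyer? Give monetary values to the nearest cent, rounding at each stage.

EXW: the seller makes goods available at their premises; the buyer bears all onward costs.
CIF value = EXW price + inland to port + export clearance + origin terminal + freight + insurance = 97216.98 + 1340.26 + 185.04 + 284.71 + 2291.41 + 200.78 = 101519.18
Import duty = 769 × 2.97 = 2283.93
Buyer bears: inland to port 1340.26 + export clearance 185.04 + origin terminal 284.71 + freight 2291.41 + insurance 200.78 + destination terminal 331.27 + brokerage 384.30 + delivery 1009.74 + duty 2283.93 = 8311.44
Landed cost = invoice 97216.98 + 8311.44 = 105528.42

Total landed cost: AUD 105528.42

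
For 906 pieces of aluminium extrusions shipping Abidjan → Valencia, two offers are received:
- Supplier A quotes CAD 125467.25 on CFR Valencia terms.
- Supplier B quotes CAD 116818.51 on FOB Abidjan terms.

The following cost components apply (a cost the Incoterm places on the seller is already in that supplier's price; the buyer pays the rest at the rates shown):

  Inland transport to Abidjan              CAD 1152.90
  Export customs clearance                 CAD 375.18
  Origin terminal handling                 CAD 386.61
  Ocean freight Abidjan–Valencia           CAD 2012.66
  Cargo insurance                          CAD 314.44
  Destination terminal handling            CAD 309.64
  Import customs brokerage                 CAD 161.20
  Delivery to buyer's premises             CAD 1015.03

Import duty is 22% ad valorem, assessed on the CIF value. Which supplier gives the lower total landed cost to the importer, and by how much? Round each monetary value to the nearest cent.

Supplier A (CFR):
CIF value = CFR price + insurance = 125467.25 + 314.44 = 125781.69
Import duty = 125781.69 × 22% = 27671.97
Buyer bears (A): 314.44 + 309.64 + 161.20 + 1015.03 = 1800.31
Landed cost (A) = invoice 125467.25 + 1800.31 + duty 27671.97 = 154939.53
Supplier B (FOB):
CIF value = FOB price + freight + insurance = 116818.51 + 2012.66 + 314.44 = 119145.61
Import duty = 119145.61 × 22% = 26212.03
Buyer bears (B): 2012.66 + 314.44 + 309.64 + 161.20 + 1015.03 = 3812.97
Landed cost (B) = invoice 116818.51 + 3812.97 + duty 26212.03 = 146843.51
Difference = |154939.53 − 146843.51| = 8096.02

Supplier B is cheaper by CAD 8096.02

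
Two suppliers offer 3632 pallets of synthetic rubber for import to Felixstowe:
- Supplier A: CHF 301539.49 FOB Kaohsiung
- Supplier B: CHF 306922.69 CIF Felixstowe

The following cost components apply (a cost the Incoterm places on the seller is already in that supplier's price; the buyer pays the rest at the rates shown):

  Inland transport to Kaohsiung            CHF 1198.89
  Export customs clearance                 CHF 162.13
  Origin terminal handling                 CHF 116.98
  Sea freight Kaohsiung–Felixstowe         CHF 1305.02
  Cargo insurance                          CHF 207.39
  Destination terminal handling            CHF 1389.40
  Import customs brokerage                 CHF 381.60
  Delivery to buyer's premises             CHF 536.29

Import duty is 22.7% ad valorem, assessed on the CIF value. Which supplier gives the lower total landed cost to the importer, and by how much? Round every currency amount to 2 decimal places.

Supplier A is cheaper by CHF 4749.46

Supplier A (FOB):
CIF value = FOB price + freight + insurance = 301539.49 + 1305.02 + 207.39 = 303051.90
Import duty = 303051.90 × 22.7% = 68792.78
Buyer bears (A): 1305.02 + 207.39 + 1389.40 + 381.60 + 536.29 = 3819.70
Landed cost (A) = invoice 301539.49 + 3819.70 + duty 68792.78 = 374151.97
Supplier B (CIF):
The CIF price already equals the CIF value: 306922.69
Import duty = 306922.69 × 22.7% = 69671.45
Buyer bears (B): 1389.40 + 381.60 + 536.29 = 2307.29
Landed cost (B) = invoice 306922.69 + 2307.29 + duty 69671.45 = 378901.43
Difference = |374151.97 − 378901.43| = 4749.46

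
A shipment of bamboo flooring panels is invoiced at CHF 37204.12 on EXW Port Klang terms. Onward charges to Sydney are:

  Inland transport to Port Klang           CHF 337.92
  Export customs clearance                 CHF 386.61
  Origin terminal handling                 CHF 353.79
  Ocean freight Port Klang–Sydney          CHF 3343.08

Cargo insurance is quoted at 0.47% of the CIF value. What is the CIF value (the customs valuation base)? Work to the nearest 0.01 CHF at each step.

CIF value: CHF 41822.08

Let C be the CIF value. C = EXW price + pre-shipment costs + freight + 0.47% × C
C − 0.47% × C = 37204.12 + 337.92 + 386.61 + 353.79 + 3343.08
0.9953 × C = 41625.52
C = 41625.52 / 0.9953 = 41822.08
Insurance premium = 0.47% × 41822.08 = 196.56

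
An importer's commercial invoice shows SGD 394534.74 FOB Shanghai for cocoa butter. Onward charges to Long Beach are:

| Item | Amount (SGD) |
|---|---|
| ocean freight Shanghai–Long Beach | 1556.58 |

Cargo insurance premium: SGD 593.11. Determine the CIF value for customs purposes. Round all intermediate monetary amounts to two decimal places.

CIF value: SGD 396684.43

CIF = FOB price + freight + insurance
CIF = 394534.74 + 1556.58 + 593.11 = 396684.43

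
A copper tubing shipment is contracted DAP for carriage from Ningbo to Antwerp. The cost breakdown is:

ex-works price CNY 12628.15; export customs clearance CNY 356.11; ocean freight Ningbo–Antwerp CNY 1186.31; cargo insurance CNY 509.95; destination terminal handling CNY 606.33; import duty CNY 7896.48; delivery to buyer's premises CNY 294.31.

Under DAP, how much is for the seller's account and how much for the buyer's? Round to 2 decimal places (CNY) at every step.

Seller: CNY 15581.16; buyer: CNY 7896.48

DAP: the seller bears all costs to the named destination except import duty and clearance.
Seller's account: goods 12628.15 + export clearance 356.11 + freight 1186.31 + insurance 509.95 + destination terminal 606.33 + delivery 294.31 = 15581.16
Buyer's account: duty 7896.48 = 7896.48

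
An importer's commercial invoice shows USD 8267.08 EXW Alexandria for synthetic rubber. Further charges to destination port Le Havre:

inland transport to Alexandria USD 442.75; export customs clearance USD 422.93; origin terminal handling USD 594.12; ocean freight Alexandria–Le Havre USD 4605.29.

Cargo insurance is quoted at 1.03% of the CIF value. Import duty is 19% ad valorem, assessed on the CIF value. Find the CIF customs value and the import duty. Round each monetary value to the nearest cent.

Let C be the CIF value. C = EXW price + pre-shipment costs + freight + 1.03% × C
C − 1.03% × C = 8267.08 + 442.75 + 422.93 + 594.12 + 4605.29
0.9897 × C = 14332.17
C = 14332.17 / 0.9897 = 14481.33
Insurance premium = 1.03% × 14481.33 = 149.16
Import duty = 14481.33 × 19% = 2751.45

CIF value: USD 14481.33; import duty: USD 2751.45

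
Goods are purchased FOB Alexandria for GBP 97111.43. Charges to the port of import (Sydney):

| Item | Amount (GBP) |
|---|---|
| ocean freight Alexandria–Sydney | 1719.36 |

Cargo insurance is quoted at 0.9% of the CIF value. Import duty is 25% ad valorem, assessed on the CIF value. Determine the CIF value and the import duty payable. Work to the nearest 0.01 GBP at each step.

Let C be the CIF value. C = FOB price + freight + 0.9% × C
C − 0.9% × C = 97111.43 + 1719.36
0.991 × C = 98830.79
C = 98830.79 / 0.991 = 99728.35
Insurance premium = 0.9% × 99728.35 = 897.56
Import duty = 99728.35 × 25% = 24932.09

CIF value: GBP 99728.35; import duty: GBP 24932.09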